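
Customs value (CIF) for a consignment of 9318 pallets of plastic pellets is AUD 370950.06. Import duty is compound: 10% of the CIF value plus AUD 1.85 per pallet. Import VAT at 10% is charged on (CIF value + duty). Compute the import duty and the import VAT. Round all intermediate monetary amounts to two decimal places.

Import duty: AUD 54333.31; import VAT: AUD 42528.34

Ad valorem component: 370950.06 × 10% = 37095.01
Specific component: 9318 × 1.85 = 17238.30
Import duty = 37095.01 + 17238.30 = 54333.31
VAT base = CIF + duty = 370950.06 + 54333.31 = 425283.37
Import VAT = 425283.37 × 10% = 42528.34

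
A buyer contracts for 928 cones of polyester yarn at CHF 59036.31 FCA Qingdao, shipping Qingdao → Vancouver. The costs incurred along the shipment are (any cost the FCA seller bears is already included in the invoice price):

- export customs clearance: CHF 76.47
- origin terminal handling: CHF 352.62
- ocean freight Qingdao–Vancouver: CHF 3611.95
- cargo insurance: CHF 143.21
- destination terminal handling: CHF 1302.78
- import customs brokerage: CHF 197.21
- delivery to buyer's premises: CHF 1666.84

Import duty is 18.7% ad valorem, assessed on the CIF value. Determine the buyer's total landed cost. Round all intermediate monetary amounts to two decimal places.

Total landed cost: CHF 78118.86

FCA: the seller delivers export-cleared goods to the carrier; the buyer bears costs from that point.
Already in the invoice (seller's account under FCA): export clearance — exclude.
CIF value = FCA price + origin terminal + freight + insurance = 59036.31 + 352.62 + 3611.95 + 143.21 = 63144.09
Import duty = 63144.09 × 18.7% = 11807.94
Buyer bears: origin terminal 352.62 + freight 3611.95 + insurance 143.21 + destination terminal 1302.78 + brokerage 197.21 + delivery 1666.84 + duty 11807.94 = 19082.55
Landed cost = invoice 59036.31 + 19082.55 = 78118.86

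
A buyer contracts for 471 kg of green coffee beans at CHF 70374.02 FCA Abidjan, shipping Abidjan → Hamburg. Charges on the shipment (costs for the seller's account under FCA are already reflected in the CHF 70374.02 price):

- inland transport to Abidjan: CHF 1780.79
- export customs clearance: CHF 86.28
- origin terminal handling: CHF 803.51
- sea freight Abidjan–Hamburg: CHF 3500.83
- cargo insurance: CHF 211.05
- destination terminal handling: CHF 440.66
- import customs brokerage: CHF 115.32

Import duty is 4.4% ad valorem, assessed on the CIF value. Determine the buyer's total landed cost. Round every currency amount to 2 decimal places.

FCA: the seller delivers export-cleared goods to the carrier; the buyer bears costs from that point.
Already in the invoice (seller's account under FCA): inland to port, export clearance — exclude.
CIF value = FCA price + origin terminal + freight + insurance = 70374.02 + 803.51 + 3500.83 + 211.05 = 74889.41
Import duty = 74889.41 × 4.4% = 3295.13
Buyer bears: origin terminal 803.51 + freight 3500.83 + insurance 211.05 + destination terminal 440.66 + brokerage 115.32 + duty 3295.13 = 8366.50
Landed cost = invoice 70374.02 + 8366.50 = 78740.52

Total landed cost: CHF 78740.52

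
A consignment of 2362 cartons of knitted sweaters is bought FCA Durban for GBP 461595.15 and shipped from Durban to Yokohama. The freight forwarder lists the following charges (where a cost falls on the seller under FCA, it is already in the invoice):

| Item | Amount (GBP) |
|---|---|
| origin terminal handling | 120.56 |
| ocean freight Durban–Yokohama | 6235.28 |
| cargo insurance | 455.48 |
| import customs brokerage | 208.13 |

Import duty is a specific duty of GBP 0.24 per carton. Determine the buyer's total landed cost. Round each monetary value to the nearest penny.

Total landed cost: GBP 469181.48

FCA: the seller delivers export-cleared goods to the carrier; the buyer bears costs from that point.
CIF value = FCA price + origin terminal + freight + insurance = 461595.15 + 120.56 + 6235.28 + 455.48 = 468406.47
Import duty = 2362 × 0.24 = 566.88
Buyer bears: origin terminal 120.56 + freight 6235.28 + insurance 455.48 + brokerage 208.13 + duty 566.88 = 7586.33
Landed cost = invoice 461595.15 + 7586.33 = 469181.48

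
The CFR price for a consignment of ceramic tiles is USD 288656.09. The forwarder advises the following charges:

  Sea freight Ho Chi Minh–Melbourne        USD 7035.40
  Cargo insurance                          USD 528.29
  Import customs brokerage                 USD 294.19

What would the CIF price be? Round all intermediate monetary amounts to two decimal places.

CIF price: USD 289184.38

Not relevant to the conversion: freight — on the seller under both CFR and CIF; already in the CFR price and stays in the CIF price. brokerage — on the buyer under both terms; not part of either seller's price.
From CFR to CIF, the seller additionally bears: insurance.
CIF price = 288656.09 + 528.29 = 289184.38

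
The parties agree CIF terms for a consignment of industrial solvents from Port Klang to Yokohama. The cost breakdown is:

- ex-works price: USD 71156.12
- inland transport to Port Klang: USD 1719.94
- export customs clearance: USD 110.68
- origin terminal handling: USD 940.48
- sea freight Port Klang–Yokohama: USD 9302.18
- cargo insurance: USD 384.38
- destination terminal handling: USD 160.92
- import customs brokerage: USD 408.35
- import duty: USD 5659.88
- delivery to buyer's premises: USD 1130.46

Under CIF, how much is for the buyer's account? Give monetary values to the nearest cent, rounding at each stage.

Buyer's account: USD 7359.61

CIF: the seller pays costs through ocean freight and marine insurance to the destination port.
Seller's account: goods 71156.12 + inland to port 1719.94 + export clearance 110.68 + origin terminal 940.48 + freight 9302.18 + insurance 384.38 = 83613.78
Buyer's account: destination terminal 160.92 + brokerage 408.35 + duty 5659.88 + delivery 1130.46 = 7359.61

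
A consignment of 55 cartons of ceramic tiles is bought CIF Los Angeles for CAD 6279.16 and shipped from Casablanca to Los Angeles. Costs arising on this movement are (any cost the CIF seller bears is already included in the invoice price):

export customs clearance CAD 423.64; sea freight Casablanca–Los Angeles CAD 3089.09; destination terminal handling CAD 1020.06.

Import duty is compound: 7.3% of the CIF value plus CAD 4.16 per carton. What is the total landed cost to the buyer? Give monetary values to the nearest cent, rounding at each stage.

CIF: the seller pays costs through ocean freight and marine insurance to the destination port.
Already in the invoice (seller's account under CIF): export clearance, freight — exclude.
The CIF price already equals the CIF value: 6279.16
Ad valorem component: 6279.16 × 7.3% = 458.38
Specific component: 55 × 4.16 = 228.80
Import duty = 458.38 + 228.80 = 687.18
Buyer bears: destination terminal 1020.06 + duty 687.18 = 1707.24
Landed cost = invoice 6279.16 + 1707.24 = 7986.40

Total landed cost: CAD 7986.40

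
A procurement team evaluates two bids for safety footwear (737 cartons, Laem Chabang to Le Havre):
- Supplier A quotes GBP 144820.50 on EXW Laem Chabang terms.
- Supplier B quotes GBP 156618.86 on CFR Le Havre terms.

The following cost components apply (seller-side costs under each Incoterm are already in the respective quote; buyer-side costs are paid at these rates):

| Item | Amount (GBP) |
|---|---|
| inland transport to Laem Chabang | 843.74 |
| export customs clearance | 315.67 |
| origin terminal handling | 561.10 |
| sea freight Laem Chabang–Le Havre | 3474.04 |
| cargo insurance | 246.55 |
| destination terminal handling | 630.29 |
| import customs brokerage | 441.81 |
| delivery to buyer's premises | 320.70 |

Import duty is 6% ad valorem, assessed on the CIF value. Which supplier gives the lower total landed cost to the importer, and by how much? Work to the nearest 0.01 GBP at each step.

Supplier A (EXW):
CIF value = EXW price + inland to port + export clearance + origin terminal + freight + insurance = 144820.50 + 843.74 + 315.67 + 561.10 + 3474.04 + 246.55 = 150261.60
Import duty = 150261.60 × 6% = 9015.70
Buyer bears (A): 843.74 + 315.67 + 561.10 + 3474.04 + 246.55 + 630.29 + 441.81 + 320.70 = 6833.90
Landed cost (A) = invoice 144820.50 + 6833.90 + duty 9015.70 = 160670.10
Supplier B (CFR):
CIF value = CFR price + insurance = 156618.86 + 246.55 = 156865.41
Import duty = 156865.41 × 6% = 9411.92
Buyer bears (B): 246.55 + 630.29 + 441.81 + 320.70 = 1639.35
Landed cost (B) = invoice 156618.86 + 1639.35 + duty 9411.92 = 167670.13
Difference = |160670.10 − 167670.13| = 7000.03

Supplier A is cheaper by GBP 7000.03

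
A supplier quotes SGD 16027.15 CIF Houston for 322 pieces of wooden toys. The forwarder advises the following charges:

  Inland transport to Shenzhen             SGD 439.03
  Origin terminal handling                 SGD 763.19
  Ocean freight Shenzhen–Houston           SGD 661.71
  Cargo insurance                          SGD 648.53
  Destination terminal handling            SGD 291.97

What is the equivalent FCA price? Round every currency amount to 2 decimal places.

FCA price: SGD 13953.72

Not relevant to the conversion: inland to port — on the seller under both CIF and FCA; already in the CIF price and stays in the FCA price. destination terminal — on the buyer under both terms; not part of either seller's price.
From CIF to FCA, the seller no longer bears: origin terminal, freight, insurance.
FCA price = 16027.15 − 763.19 − 661.71 − 648.53 = 13953.72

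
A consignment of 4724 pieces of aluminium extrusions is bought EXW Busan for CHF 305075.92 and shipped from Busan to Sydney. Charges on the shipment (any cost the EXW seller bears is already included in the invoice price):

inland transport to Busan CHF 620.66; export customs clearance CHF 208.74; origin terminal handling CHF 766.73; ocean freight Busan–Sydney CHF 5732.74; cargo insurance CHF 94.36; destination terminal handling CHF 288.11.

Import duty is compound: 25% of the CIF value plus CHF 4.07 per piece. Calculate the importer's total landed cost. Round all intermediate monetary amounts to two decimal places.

EXW: the seller makes goods available at their premises; the buyer bears all onward costs.
CIF value = EXW price + inland to port + export clearance + origin terminal + freight + insurance = 305075.92 + 620.66 + 208.74 + 766.73 + 5732.74 + 94.36 = 312499.15
Ad valorem component: 312499.15 × 25% = 78124.79
Specific component: 4724 × 4.07 = 19226.68
Import duty = 78124.79 + 19226.68 = 97351.47
Buyer bears: inland to port 620.66 + export clearance 208.74 + origin terminal 766.73 + freight 5732.74 + insurance 94.36 + destination terminal 288.11 + duty 97351.47 = 105062.81
Landed cost = invoice 305075.92 + 105062.81 = 410138.73

Total landed cost: CHF 410138.73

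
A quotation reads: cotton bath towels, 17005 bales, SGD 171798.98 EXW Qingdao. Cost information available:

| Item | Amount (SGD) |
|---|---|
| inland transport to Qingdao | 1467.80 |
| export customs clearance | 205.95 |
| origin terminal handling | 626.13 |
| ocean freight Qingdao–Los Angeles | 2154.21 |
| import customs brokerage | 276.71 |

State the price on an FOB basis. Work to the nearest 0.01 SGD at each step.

Not relevant to the conversion: brokerage, freight — on the buyer under both terms; not part of either seller's price.
From EXW to FOB, the seller additionally bears: inland to port, export clearance, origin terminal.
FOB price = 171798.98 + 1467.80 + 205.95 + 626.13 = 174098.86

FOB price: SGD 174098.86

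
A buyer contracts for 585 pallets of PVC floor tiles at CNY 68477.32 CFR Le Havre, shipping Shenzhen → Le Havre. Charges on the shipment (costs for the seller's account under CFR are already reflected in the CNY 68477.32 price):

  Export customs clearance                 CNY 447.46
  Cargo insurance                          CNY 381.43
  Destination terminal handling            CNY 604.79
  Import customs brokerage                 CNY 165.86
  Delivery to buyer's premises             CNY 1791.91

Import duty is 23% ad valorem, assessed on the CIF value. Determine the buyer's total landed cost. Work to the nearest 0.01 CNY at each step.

CFR: the seller pays costs through ocean freight to the destination port, but not insurance.
Already in the invoice (seller's account under CFR): export clearance — exclude.
CIF value = CFR price + insurance = 68477.32 + 381.43 = 68858.75
Import duty = 68858.75 × 23% = 15837.51
Buyer bears: insurance 381.43 + destination terminal 604.79 + brokerage 165.86 + delivery 1791.91 + duty 15837.51 = 18781.50
Landed cost = invoice 68477.32 + 18781.50 = 87258.82

Total landed cost: CNY 87258.82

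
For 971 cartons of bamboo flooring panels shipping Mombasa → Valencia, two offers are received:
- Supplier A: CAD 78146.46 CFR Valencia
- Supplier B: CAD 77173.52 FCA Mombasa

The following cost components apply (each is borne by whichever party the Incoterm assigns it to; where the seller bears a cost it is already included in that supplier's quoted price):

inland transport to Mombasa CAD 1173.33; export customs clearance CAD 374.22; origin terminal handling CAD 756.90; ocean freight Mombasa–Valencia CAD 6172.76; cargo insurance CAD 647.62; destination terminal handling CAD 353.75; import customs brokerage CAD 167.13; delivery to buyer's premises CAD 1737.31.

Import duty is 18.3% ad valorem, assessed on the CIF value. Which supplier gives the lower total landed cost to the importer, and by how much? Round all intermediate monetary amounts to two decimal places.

Supplier A is cheaper by CAD 7046.80

Supplier A (CFR):
CIF value = CFR price + insurance = 78146.46 + 647.62 = 78794.08
Import duty = 78794.08 × 18.3% = 14419.32
Buyer bears (A): 647.62 + 353.75 + 167.13 + 1737.31 = 2905.81
Landed cost (A) = invoice 78146.46 + 2905.81 + duty 14419.32 = 95471.59
Supplier B (FCA):
CIF value = FCA price + origin terminal + freight + insurance = 77173.52 + 756.90 + 6172.76 + 647.62 = 84750.80
Import duty = 84750.80 × 18.3% = 15509.40
Buyer bears (B): 756.90 + 6172.76 + 647.62 + 353.75 + 167.13 + 1737.31 = 9835.47
Landed cost (B) = invoice 77173.52 + 9835.47 + duty 15509.40 = 102518.39
Difference = |95471.59 − 102518.39| = 7046.80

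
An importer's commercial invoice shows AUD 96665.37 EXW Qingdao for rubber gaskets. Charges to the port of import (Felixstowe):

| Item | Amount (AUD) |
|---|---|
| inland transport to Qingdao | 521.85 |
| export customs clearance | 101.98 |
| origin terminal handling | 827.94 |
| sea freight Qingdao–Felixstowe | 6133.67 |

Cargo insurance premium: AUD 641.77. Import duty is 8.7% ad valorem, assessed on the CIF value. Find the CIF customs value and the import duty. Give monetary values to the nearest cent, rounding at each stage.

CIF = EXW price + pre-shipment costs + freight + insurance
CIF = 96665.37 + 521.85 + 101.98 + 827.94 + 6133.67 + 641.77 = 104892.58
Import duty = 104892.58 × 8.7% = 9125.65

CIF value: AUD 104892.58; import duty: AUD 9125.65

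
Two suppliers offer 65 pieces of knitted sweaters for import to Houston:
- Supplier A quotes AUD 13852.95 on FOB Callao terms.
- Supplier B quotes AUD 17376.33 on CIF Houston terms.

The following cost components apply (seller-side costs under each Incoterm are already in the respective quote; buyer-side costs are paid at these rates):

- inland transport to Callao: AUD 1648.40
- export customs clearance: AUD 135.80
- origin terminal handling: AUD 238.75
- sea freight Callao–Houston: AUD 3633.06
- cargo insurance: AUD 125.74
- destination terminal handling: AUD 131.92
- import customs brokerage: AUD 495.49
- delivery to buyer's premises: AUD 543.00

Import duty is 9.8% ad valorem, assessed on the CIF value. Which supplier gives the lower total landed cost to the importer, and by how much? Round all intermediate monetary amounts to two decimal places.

Supplier B is cheaper by AUD 258.49

Supplier A (FOB):
CIF value = FOB price + freight + insurance = 13852.95 + 3633.06 + 125.74 = 17611.75
Import duty = 17611.75 × 9.8% = 1725.95
Buyer bears (A): 3633.06 + 125.74 + 131.92 + 495.49 + 543.00 = 4929.21
Landed cost (A) = invoice 13852.95 + 4929.21 + duty 1725.95 = 20508.11
Supplier B (CIF):
The CIF price already equals the CIF value: 17376.33
Import duty = 17376.33 × 9.8% = 1702.88
Buyer bears (B): 131.92 + 495.49 + 543.00 = 1170.41
Landed cost (B) = invoice 17376.33 + 1170.41 + duty 1702.88 = 20249.62
Difference = |20508.11 − 20249.62| = 258.49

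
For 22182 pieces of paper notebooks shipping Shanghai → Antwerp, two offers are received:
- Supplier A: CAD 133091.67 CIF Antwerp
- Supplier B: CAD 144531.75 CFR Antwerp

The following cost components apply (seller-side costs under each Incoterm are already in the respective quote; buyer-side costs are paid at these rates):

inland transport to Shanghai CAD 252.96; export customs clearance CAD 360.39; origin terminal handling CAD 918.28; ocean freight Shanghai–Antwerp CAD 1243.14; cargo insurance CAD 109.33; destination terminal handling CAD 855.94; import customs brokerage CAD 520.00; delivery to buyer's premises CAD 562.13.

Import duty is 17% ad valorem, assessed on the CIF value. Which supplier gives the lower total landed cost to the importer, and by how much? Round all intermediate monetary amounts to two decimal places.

Supplier A (CIF):
The CIF price already equals the CIF value: 133091.67
Import duty = 133091.67 × 17% = 22625.58
Buyer bears (A): 855.94 + 520.00 + 562.13 = 1938.07
Landed cost (A) = invoice 133091.67 + 1938.07 + duty 22625.58 = 157655.32
Supplier B (CFR):
CIF value = CFR price + insurance = 144531.75 + 109.33 = 144641.08
Import duty = 144641.08 × 17% = 24588.98
Buyer bears (B): 109.33 + 855.94 + 520.00 + 562.13 = 2047.40
Landed cost (B) = invoice 144531.75 + 2047.40 + duty 24588.98 = 171168.13
Difference = |157655.32 − 171168.13| = 13512.81

Supplier A is cheaper by CAD 13512.81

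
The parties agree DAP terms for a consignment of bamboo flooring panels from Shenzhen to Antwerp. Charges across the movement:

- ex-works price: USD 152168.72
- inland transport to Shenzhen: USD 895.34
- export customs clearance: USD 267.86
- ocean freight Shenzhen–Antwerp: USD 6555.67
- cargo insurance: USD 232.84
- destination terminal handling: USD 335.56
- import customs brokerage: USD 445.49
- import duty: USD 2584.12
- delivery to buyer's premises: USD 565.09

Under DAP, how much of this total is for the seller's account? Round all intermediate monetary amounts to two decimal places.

DAP: the seller bears all costs to the named destination except import duty and clearance.
Seller's account: goods 152168.72 + inland to port 895.34 + export clearance 267.86 + freight 6555.67 + insurance 232.84 + destination terminal 335.56 + delivery 565.09 = 161021.08
Buyer's account: brokerage 445.49 + duty 2584.12 = 3029.61

Seller's account: USD 161021.08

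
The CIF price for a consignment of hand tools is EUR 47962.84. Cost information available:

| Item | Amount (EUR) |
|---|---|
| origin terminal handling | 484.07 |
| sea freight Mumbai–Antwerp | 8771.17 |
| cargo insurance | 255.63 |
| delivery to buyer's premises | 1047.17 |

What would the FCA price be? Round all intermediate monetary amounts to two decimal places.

FCA price: EUR 38451.97

Not relevant to the conversion: delivery — on the buyer under both terms; not part of either seller's price.
From CIF to FCA, the seller no longer bears: origin terminal, freight, insurance.
FCA price = 47962.84 − 484.07 − 8771.17 − 255.63 = 38451.97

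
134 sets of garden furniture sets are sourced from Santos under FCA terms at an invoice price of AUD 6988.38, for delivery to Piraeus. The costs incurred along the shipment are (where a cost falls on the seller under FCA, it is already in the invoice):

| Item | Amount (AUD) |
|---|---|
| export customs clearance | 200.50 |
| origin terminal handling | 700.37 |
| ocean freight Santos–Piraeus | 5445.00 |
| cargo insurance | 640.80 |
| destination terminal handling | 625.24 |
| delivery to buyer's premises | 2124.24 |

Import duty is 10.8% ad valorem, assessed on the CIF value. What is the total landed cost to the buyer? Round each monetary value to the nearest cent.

Total landed cost: AUD 18011.68

FCA: the seller delivers export-cleared goods to the carrier; the buyer bears costs from that point.
Already in the invoice (seller's account under FCA): export clearance — exclude.
CIF value = FCA price + origin terminal + freight + insurance = 6988.38 + 700.37 + 5445.00 + 640.80 = 13774.55
Import duty = 13774.55 × 10.8% = 1487.65
Buyer bears: origin terminal 700.37 + freight 5445.00 + insurance 640.80 + destination terminal 625.24 + delivery 2124.24 + duty 1487.65 = 11023.30
Landed cost = invoice 6988.38 + 11023.30 = 18011.68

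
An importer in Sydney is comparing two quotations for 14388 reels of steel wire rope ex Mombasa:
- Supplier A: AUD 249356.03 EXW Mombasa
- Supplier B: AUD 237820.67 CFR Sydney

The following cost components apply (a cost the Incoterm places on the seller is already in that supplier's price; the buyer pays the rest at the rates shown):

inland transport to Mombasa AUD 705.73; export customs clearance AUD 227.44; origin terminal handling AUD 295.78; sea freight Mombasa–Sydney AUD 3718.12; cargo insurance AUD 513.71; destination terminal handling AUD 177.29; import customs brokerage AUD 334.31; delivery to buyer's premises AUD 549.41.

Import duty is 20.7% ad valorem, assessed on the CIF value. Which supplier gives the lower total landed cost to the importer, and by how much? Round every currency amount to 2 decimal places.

Supplier A (EXW):
CIF value = EXW price + inland to port + export clearance + origin terminal + freight + insurance = 249356.03 + 705.73 + 227.44 + 295.78 + 3718.12 + 513.71 = 254816.81
Import duty = 254816.81 × 20.7% = 52747.08
Buyer bears (A): 705.73 + 227.44 + 295.78 + 3718.12 + 513.71 + 177.29 + 334.31 + 549.41 = 6521.79
Landed cost (A) = invoice 249356.03 + 6521.79 + duty 52747.08 = 308624.90
Supplier B (CFR):
CIF value = CFR price + insurance = 237820.67 + 513.71 = 238334.38
Import duty = 238334.38 × 20.7% = 49335.22
Buyer bears (B): 513.71 + 177.29 + 334.31 + 549.41 = 1574.72
Landed cost (B) = invoice 237820.67 + 1574.72 + duty 49335.22 = 288730.61
Difference = |308624.90 − 288730.61| = 19894.29

Supplier B is cheaper by AUD 19894.29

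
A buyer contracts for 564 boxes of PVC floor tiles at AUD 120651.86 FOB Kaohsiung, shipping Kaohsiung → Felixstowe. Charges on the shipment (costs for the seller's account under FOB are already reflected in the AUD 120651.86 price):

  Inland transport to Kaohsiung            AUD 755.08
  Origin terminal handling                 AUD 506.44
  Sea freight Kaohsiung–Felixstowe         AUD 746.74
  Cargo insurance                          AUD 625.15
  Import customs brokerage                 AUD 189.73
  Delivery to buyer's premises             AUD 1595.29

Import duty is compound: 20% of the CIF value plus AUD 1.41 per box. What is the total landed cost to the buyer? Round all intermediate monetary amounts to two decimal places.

Total landed cost: AUD 149008.76

FOB: the seller bears costs until goods are on board at the origin port; the buyer bears freight, insurance and all costs thereafter.
Already in the invoice (seller's account under FOB): inland to port, origin terminal — exclude.
CIF value = FOB price + freight + insurance = 120651.86 + 746.74 + 625.15 = 122023.75
Ad valorem component: 122023.75 × 20% = 24404.75
Specific component: 564 × 1.41 = 795.24
Import duty = 24404.75 + 795.24 = 25199.99
Buyer bears: freight 746.74 + insurance 625.15 + brokerage 189.73 + delivery 1595.29 + duty 25199.99 = 28356.90
Landed cost = invoice 120651.86 + 28356.90 = 149008.76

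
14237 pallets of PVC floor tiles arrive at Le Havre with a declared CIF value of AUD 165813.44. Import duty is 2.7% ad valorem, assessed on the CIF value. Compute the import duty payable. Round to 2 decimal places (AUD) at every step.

Import duty = 165813.44 × 2.7% = 4476.96

Import duty: AUD 4476.96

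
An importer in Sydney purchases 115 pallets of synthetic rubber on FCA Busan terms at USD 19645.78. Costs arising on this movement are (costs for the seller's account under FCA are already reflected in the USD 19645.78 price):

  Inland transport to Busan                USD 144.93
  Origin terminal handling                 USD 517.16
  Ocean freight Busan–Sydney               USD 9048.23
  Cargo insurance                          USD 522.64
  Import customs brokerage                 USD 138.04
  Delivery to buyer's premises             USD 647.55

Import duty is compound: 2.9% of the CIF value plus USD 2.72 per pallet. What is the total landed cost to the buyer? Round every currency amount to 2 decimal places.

Total landed cost: USD 31694.48

FCA: the seller delivers export-cleared goods to the carrier; the buyer bears costs from that point.
Already in the invoice (seller's account under FCA): inland to port — exclude.
CIF value = FCA price + origin terminal + freight + insurance = 19645.78 + 517.16 + 9048.23 + 522.64 = 29733.81
Ad valorem component: 29733.81 × 2.9% = 862.28
Specific component: 115 × 2.72 = 312.80
Import duty = 862.28 + 312.80 = 1175.08
Buyer bears: origin terminal 517.16 + freight 9048.23 + insurance 522.64 + brokerage 138.04 + delivery 647.55 + duty 1175.08 = 12048.70
Landed cost = invoice 19645.78 + 12048.70 = 31694.48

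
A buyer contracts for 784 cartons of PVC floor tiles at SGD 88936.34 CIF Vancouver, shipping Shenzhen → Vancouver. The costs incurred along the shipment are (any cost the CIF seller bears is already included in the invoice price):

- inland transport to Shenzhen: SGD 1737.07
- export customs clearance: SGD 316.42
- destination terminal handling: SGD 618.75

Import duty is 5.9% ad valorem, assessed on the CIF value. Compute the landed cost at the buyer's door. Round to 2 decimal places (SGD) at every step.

CIF: the seller pays costs through ocean freight and marine insurance to the destination port.
Already in the invoice (seller's account under CIF): inland to port, export clearance — exclude.
The CIF price already equals the CIF value: 88936.34
Import duty = 88936.34 × 5.9% = 5247.24
Buyer bears: destination terminal 618.75 + duty 5247.24 = 5865.99
Landed cost = invoice 88936.34 + 5865.99 = 94802.33

Total landed cost: SGD 94802.33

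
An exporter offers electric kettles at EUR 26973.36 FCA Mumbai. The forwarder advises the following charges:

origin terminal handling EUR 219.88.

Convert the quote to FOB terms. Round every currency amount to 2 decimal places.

FOB price: EUR 27193.24

From FCA to FOB, the seller additionally bears: origin terminal.
FOB price = 26973.36 + 219.88 = 27193.24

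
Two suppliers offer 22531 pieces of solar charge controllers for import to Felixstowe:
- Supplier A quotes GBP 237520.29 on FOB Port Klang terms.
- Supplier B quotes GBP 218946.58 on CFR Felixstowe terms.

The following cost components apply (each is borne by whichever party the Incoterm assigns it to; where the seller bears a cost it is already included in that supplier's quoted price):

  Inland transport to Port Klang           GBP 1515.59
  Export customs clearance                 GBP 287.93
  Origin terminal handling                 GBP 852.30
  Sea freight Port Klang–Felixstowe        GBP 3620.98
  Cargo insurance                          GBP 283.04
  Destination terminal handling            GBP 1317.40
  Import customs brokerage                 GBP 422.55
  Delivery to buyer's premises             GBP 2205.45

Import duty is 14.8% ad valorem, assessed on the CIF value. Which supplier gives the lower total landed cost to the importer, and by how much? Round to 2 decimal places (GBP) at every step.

Supplier A (FOB):
CIF value = FOB price + freight + insurance = 237520.29 + 3620.98 + 283.04 = 241424.31
Import duty = 241424.31 × 14.8% = 35730.80
Buyer bears (A): 3620.98 + 283.04 + 1317.40 + 422.55 + 2205.45 = 7849.42
Landed cost (A) = invoice 237520.29 + 7849.42 + duty 35730.80 = 281100.51
Supplier B (CFR):
CIF value = CFR price + insurance = 218946.58 + 283.04 = 219229.62
Import duty = 219229.62 × 14.8% = 32445.98
Buyer bears (B): 283.04 + 1317.40 + 422.55 + 2205.45 = 4228.44
Landed cost (B) = invoice 218946.58 + 4228.44 + duty 32445.98 = 255621.00
Difference = |281100.51 − 255621.00| = 25479.51

Supplier B is cheaper by GBP 25479.51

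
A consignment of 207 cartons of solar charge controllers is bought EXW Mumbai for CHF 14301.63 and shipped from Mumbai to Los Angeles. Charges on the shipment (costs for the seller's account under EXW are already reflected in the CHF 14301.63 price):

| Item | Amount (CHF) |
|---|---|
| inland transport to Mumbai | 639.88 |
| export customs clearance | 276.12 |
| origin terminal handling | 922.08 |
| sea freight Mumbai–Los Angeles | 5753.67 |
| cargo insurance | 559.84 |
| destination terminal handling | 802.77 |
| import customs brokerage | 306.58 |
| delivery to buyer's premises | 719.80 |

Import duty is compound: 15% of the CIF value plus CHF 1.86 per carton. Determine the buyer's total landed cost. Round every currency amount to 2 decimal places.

EXW: the seller makes goods available at their premises; the buyer bears all onward costs.
CIF value = EXW price + inland to port + export clearance + origin terminal + freight + insurance = 14301.63 + 639.88 + 276.12 + 922.08 + 5753.67 + 559.84 = 22453.22
Ad valorem component: 22453.22 × 15% = 3367.98
Specific component: 207 × 1.86 = 385.02
Import duty = 3367.98 + 385.02 = 3753.00
Buyer bears: inland to port 639.88 + export clearance 276.12 + origin terminal 922.08 + freight 5753.67 + insurance 559.84 + destination terminal 802.77 + brokerage 306.58 + delivery 719.80 + duty 3753.00 = 13733.74
Landed cost = invoice 14301.63 + 13733.74 = 28035.37

Total landed cost: CHF 28035.37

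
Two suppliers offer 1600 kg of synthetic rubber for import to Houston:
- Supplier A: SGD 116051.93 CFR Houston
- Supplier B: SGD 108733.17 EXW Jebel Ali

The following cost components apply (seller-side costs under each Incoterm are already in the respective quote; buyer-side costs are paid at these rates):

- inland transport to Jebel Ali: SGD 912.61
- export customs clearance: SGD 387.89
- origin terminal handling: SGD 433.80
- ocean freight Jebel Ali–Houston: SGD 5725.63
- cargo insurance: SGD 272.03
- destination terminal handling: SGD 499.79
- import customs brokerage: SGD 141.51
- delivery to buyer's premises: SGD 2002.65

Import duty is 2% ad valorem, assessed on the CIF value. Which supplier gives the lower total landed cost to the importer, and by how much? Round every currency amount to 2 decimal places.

Supplier A is cheaper by SGD 143.99

Supplier A (CFR):
CIF value = CFR price + insurance = 116051.93 + 272.03 = 116323.96
Import duty = 116323.96 × 2% = 2326.48
Buyer bears (A): 272.03 + 499.79 + 141.51 + 2002.65 = 2915.98
Landed cost (A) = invoice 116051.93 + 2915.98 + duty 2326.48 = 121294.39
Supplier B (EXW):
CIF value = EXW price + inland to port + export clearance + origin terminal + freight + insurance = 108733.17 + 912.61 + 387.89 + 433.80 + 5725.63 + 272.03 = 116465.13
Import duty = 116465.13 × 2% = 2329.30
Buyer bears (B): 912.61 + 387.89 + 433.80 + 5725.63 + 272.03 + 499.79 + 141.51 + 2002.65 = 10375.91
Landed cost (B) = invoice 108733.17 + 10375.91 + duty 2329.30 = 121438.38
Difference = |121294.39 − 121438.38| = 143.99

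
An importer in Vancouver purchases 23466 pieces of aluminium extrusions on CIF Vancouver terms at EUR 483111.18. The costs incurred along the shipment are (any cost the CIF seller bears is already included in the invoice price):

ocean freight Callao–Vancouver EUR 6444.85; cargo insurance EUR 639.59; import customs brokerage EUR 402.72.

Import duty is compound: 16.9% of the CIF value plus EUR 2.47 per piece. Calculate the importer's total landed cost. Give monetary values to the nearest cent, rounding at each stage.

Total landed cost: EUR 623120.71

CIF: the seller pays costs through ocean freight and marine insurance to the destination port.
Already in the invoice (seller's account under CIF): freight, insurance — exclude.
The CIF price already equals the CIF value: 483111.18
Ad valorem component: 483111.18 × 16.9% = 81645.79
Specific component: 23466 × 2.47 = 57961.02
Import duty = 81645.79 + 57961.02 = 139606.81
Buyer bears: brokerage 402.72 + duty 139606.81 = 140009.53
Landed cost = invoice 483111.18 + 140009.53 = 623120.71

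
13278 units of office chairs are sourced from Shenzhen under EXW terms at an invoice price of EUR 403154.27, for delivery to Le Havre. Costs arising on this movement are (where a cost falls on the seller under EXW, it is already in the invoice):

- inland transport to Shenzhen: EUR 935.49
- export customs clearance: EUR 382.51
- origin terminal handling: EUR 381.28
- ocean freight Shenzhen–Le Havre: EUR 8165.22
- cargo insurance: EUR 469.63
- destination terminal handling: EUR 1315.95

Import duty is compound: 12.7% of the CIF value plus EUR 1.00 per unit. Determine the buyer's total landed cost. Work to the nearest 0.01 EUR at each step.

EXW: the seller makes goods available at their premises; the buyer bears all onward costs.
CIF value = EXW price + inland to port + export clearance + origin terminal + freight + insurance = 403154.27 + 935.49 + 382.51 + 381.28 + 8165.22 + 469.63 = 413488.40
Ad valorem component: 413488.40 × 12.7% = 52513.03
Specific component: 13278 × 1.00 = 13278.00
Import duty = 52513.03 + 13278.00 = 65791.03
Buyer bears: inland to port 935.49 + export clearance 382.51 + origin terminal 381.28 + freight 8165.22 + insurance 469.63 + destination terminal 1315.95 + duty 65791.03 = 77441.11
Landed cost = invoice 403154.27 + 77441.11 = 480595.38

Total landed cost: EUR 480595.38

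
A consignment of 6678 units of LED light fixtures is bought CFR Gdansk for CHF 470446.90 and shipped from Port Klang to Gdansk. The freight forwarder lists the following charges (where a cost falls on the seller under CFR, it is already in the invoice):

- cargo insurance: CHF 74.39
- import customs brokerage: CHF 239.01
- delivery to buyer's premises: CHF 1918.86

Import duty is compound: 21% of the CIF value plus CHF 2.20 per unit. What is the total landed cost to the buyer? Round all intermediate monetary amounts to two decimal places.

CFR: the seller pays costs through ocean freight to the destination port, but not insurance.
CIF value = CFR price + insurance = 470446.90 + 74.39 = 470521.29
Ad valorem component: 470521.29 × 21% = 98809.47
Specific component: 6678 × 2.20 = 14691.60
Import duty = 98809.47 + 14691.60 = 113501.07
Buyer bears: insurance 74.39 + brokerage 239.01 + delivery 1918.86 + duty 113501.07 = 115733.33
Landed cost = invoice 470446.90 + 115733.33 = 586180.23

Total landed cost: CHF 586180.23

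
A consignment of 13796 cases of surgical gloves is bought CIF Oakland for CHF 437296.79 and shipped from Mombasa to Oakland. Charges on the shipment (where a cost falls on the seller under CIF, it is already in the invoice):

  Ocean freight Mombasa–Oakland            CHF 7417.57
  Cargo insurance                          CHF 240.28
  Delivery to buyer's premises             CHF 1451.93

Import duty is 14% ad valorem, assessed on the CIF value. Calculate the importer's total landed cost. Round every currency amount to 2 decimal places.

CIF: the seller pays costs through ocean freight and marine insurance to the destination port.
Already in the invoice (seller's account under CIF): freight, insurance — exclude.
The CIF price already equals the CIF value: 437296.79
Import duty = 437296.79 × 14% = 61221.55
Buyer bears: delivery 1451.93 + duty 61221.55 = 62673.48
Landed cost = invoice 437296.79 + 62673.48 = 499970.27

Total landed cost: CHF 499970.27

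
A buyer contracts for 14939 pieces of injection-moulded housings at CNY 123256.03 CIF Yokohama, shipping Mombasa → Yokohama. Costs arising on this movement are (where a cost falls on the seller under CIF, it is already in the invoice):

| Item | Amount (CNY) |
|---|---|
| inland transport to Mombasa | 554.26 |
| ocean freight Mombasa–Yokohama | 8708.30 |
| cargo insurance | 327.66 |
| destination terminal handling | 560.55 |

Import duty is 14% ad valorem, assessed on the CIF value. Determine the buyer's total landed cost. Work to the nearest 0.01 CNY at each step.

CIF: the seller pays costs through ocean freight and marine insurance to the destination port.
Already in the invoice (seller's account under CIF): inland to port, freight, insurance — exclude.
The CIF price already equals the CIF value: 123256.03
Import duty = 123256.03 × 14% = 17255.84
Buyer bears: destination terminal 560.55 + duty 17255.84 = 17816.39
Landed cost = invoice 123256.03 + 17816.39 = 141072.42

Total landed cost: CNY 141072.42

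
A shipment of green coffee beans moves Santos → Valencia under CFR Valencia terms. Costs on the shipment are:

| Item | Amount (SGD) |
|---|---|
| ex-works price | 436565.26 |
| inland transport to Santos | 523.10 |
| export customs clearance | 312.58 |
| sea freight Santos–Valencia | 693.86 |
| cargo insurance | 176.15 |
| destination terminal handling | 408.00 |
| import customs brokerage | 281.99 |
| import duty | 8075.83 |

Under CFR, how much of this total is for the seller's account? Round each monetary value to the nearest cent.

Seller's account: SGD 438094.80

CFR: the seller pays costs through ocean freight to the destination port, but not insurance.
Seller's account: goods 436565.26 + inland to port 523.10 + export clearance 312.58 + freight 693.86 = 438094.80
Buyer's account: insurance 176.15 + destination terminal 408.00 + brokerage 281.99 + duty 8075.83 = 8941.97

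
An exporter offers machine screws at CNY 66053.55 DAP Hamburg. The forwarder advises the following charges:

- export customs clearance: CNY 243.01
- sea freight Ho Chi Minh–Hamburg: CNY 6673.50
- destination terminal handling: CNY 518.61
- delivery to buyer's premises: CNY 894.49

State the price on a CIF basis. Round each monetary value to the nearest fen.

Not relevant to the conversion: export clearance, freight — on the seller under both DAP and CIF; already in the DAP price and stays in the CIF price.
From DAP to CIF, the seller no longer bears: destination terminal, delivery.
CIF price = 66053.55 − 518.61 − 894.49 = 64640.45

CIF price: CNY 64640.45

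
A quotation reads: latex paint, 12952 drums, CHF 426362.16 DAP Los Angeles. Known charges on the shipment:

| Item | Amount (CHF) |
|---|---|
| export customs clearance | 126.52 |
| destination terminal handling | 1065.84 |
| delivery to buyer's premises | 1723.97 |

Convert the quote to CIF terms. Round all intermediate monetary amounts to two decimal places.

Not relevant to the conversion: export clearance — on the seller under both DAP and CIF; already in the DAP price and stays in the CIF price.
From DAP to CIF, the seller no longer bears: destination terminal, delivery.
CIF price = 426362.16 − 1065.84 − 1723.97 = 423572.35

CIF price: CHF 423572.35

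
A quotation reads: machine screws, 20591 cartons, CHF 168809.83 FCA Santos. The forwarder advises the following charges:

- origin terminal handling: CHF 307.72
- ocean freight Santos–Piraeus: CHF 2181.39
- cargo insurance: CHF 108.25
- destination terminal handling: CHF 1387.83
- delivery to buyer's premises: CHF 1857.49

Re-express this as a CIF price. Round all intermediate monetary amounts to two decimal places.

CIF price: CHF 171407.19

Not relevant to the conversion: destination terminal, delivery — on the buyer under both terms; not part of either seller's price.
From FCA to CIF, the seller additionally bears: origin terminal, freight, insurance.
CIF price = 168809.83 + 307.72 + 2181.39 + 108.25 = 171407.19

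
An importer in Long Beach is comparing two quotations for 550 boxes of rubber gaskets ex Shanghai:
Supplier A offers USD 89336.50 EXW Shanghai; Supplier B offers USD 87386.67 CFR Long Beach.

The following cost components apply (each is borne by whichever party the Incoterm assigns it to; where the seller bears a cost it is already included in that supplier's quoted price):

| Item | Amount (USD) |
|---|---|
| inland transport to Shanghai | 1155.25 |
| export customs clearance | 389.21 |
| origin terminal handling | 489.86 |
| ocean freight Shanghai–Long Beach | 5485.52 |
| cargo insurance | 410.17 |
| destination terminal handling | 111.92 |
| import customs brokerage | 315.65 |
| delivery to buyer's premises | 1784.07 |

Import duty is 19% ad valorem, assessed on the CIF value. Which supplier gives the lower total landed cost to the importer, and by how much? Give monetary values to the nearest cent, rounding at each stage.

Supplier B is cheaper by USD 11268.91

Supplier A (EXW):
CIF value = EXW price + inland to port + export clearance + origin terminal + freight + insurance = 89336.50 + 1155.25 + 389.21 + 489.86 + 5485.52 + 410.17 = 97266.51
Import duty = 97266.51 × 19% = 18480.64
Buyer bears (A): 1155.25 + 389.21 + 489.86 + 5485.52 + 410.17 + 111.92 + 315.65 + 1784.07 = 10141.65
Landed cost (A) = invoice 89336.50 + 10141.65 + duty 18480.64 = 117958.79
Supplier B (CFR):
CIF value = CFR price + insurance = 87386.67 + 410.17 = 87796.84
Import duty = 87796.84 × 19% = 16681.40
Buyer bears (B): 410.17 + 111.92 + 315.65 + 1784.07 = 2621.81
Landed cost (B) = invoice 87386.67 + 2621.81 + duty 16681.40 = 106689.88
Difference = |117958.79 − 106689.88| = 11268.91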